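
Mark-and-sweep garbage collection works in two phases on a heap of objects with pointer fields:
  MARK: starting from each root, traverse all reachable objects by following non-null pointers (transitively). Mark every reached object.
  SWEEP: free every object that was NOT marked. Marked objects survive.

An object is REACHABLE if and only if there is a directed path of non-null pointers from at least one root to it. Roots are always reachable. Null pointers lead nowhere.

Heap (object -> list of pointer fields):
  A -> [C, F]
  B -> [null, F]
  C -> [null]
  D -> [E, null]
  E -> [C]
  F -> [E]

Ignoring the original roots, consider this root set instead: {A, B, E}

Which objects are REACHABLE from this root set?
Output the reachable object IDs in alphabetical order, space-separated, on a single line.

Roots: A B E
Mark A: refs=C F, marked=A
Mark B: refs=null F, marked=A B
Mark E: refs=C, marked=A B E
Mark C: refs=null, marked=A B C E
Mark F: refs=E, marked=A B C E F
Unmarked (collected): D

Answer: A B C E F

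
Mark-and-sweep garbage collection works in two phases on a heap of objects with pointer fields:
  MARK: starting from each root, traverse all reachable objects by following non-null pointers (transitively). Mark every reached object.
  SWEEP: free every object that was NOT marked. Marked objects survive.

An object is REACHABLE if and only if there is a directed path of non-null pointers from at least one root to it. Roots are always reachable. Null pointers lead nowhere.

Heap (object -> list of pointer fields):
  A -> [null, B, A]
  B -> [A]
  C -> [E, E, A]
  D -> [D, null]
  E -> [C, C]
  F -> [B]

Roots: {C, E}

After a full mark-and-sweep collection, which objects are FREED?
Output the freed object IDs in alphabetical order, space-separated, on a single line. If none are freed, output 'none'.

Roots: C E
Mark C: refs=E E A, marked=C
Mark E: refs=C C, marked=C E
Mark A: refs=null B A, marked=A C E
Mark B: refs=A, marked=A B C E
Unmarked (collected): D F

Answer: D F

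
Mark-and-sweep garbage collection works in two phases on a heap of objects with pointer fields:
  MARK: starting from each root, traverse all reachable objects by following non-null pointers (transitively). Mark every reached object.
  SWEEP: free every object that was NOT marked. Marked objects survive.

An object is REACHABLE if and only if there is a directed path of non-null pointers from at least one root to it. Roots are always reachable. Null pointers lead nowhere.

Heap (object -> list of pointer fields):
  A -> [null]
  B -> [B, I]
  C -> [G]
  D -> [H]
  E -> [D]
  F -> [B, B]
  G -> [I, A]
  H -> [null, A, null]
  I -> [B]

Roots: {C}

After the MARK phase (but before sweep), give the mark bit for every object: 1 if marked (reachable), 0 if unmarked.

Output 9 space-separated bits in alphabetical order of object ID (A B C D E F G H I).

Answer: 1 1 1 0 0 0 1 0 1

Derivation:
Roots: C
Mark C: refs=G, marked=C
Mark G: refs=I A, marked=C G
Mark I: refs=B, marked=C G I
Mark A: refs=null, marked=A C G I
Mark B: refs=B I, marked=A B C G I
Unmarked (collected): D E F H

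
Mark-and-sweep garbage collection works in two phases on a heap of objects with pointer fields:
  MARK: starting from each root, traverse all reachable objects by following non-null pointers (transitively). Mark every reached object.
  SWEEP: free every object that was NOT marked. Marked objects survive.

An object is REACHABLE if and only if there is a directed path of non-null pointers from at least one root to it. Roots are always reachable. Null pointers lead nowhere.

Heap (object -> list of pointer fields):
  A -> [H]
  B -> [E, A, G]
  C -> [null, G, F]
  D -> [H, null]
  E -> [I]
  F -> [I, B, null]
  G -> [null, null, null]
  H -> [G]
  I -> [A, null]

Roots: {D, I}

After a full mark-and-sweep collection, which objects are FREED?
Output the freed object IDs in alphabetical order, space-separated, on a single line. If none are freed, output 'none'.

Answer: B C E F

Derivation:
Roots: D I
Mark D: refs=H null, marked=D
Mark I: refs=A null, marked=D I
Mark H: refs=G, marked=D H I
Mark A: refs=H, marked=A D H I
Mark G: refs=null null null, marked=A D G H I
Unmarked (collected): B C E F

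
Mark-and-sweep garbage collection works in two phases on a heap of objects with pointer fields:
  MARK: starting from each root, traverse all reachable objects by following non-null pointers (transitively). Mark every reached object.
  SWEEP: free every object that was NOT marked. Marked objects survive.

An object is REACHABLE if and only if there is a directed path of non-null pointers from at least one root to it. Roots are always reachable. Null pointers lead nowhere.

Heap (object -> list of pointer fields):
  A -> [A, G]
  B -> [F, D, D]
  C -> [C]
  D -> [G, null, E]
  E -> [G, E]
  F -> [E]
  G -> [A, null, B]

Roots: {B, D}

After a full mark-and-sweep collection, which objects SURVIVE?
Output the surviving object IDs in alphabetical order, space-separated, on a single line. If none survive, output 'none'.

Answer: A B D E F G

Derivation:
Roots: B D
Mark B: refs=F D D, marked=B
Mark D: refs=G null E, marked=B D
Mark F: refs=E, marked=B D F
Mark G: refs=A null B, marked=B D F G
Mark E: refs=G E, marked=B D E F G
Mark A: refs=A G, marked=A B D E F G
Unmarked (collected): C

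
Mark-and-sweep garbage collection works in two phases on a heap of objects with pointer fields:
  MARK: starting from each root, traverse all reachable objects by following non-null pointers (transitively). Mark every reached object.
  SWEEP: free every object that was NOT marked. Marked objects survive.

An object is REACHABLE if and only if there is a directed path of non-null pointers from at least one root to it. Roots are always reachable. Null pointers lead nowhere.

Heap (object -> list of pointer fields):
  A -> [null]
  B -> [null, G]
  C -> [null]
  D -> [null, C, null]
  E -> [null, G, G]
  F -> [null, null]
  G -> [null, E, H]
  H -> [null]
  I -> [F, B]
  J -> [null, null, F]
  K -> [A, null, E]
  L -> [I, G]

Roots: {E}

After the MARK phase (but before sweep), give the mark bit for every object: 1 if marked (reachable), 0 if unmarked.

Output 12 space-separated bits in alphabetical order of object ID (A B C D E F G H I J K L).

Roots: E
Mark E: refs=null G G, marked=E
Mark G: refs=null E H, marked=E G
Mark H: refs=null, marked=E G H
Unmarked (collected): A B C D F I J K L

Answer: 0 0 0 0 1 0 1 1 0 0 0 0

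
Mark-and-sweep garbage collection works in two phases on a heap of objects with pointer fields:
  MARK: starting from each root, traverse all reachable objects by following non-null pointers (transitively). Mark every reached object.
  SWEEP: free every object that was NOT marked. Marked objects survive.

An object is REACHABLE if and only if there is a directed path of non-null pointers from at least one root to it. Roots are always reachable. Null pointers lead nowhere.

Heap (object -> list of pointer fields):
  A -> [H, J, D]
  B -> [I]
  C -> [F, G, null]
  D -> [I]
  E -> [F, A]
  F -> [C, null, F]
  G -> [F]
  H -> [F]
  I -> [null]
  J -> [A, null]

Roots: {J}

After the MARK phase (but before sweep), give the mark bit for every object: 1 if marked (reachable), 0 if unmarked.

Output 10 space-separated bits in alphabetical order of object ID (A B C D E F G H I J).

Answer: 1 0 1 1 0 1 1 1 1 1

Derivation:
Roots: J
Mark J: refs=A null, marked=J
Mark A: refs=H J D, marked=A J
Mark H: refs=F, marked=A H J
Mark D: refs=I, marked=A D H J
Mark F: refs=C null F, marked=A D F H J
Mark I: refs=null, marked=A D F H I J
Mark C: refs=F G null, marked=A C D F H I J
Mark G: refs=F, marked=A C D F G H I J
Unmarked (collected): B E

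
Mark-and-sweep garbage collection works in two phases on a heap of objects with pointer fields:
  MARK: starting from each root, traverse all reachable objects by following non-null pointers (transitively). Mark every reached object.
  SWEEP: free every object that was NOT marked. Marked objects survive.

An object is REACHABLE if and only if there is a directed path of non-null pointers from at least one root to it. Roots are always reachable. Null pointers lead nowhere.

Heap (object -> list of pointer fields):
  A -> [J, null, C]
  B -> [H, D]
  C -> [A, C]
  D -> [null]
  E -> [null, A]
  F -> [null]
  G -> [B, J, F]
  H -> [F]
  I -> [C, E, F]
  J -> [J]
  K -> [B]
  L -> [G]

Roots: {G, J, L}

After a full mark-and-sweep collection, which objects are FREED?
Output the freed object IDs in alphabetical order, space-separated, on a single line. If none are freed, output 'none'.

Roots: G J L
Mark G: refs=B J F, marked=G
Mark J: refs=J, marked=G J
Mark L: refs=G, marked=G J L
Mark B: refs=H D, marked=B G J L
Mark F: refs=null, marked=B F G J L
Mark H: refs=F, marked=B F G H J L
Mark D: refs=null, marked=B D F G H J L
Unmarked (collected): A C E I K

Answer: A C E I K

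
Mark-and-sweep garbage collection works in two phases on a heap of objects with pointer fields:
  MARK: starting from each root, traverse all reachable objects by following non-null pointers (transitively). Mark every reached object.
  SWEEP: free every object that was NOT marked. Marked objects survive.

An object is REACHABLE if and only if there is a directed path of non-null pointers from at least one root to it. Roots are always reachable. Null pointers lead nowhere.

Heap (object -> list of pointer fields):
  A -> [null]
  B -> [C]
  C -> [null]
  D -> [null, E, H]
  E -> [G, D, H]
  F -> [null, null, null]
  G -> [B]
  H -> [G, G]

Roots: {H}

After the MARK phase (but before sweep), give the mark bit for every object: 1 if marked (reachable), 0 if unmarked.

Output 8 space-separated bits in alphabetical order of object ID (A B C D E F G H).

Answer: 0 1 1 0 0 0 1 1

Derivation:
Roots: H
Mark H: refs=G G, marked=H
Mark G: refs=B, marked=G H
Mark B: refs=C, marked=B G H
Mark C: refs=null, marked=B C G H
Unmarked (collected): A D E F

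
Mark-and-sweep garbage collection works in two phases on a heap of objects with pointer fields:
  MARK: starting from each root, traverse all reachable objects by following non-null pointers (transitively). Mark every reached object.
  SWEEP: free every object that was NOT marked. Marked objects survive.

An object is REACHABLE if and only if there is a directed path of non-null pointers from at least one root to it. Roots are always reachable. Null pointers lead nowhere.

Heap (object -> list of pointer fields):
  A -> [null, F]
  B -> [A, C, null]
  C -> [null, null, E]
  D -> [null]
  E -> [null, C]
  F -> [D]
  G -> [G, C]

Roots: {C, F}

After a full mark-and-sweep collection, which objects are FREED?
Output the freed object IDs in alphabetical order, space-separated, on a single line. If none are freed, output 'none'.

Answer: A B G

Derivation:
Roots: C F
Mark C: refs=null null E, marked=C
Mark F: refs=D, marked=C F
Mark E: refs=null C, marked=C E F
Mark D: refs=null, marked=C D E F
Unmarked (collected): A B G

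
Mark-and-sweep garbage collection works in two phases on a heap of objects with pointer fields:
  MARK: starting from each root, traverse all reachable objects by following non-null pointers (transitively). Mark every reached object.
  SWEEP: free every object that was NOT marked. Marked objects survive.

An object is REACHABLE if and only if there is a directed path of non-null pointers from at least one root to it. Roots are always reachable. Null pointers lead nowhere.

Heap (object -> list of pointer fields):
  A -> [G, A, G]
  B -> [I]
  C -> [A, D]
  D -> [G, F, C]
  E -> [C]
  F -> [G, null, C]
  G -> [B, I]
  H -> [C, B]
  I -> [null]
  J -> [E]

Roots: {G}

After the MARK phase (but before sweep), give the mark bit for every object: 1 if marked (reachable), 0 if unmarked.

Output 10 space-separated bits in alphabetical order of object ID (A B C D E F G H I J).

Answer: 0 1 0 0 0 0 1 0 1 0

Derivation:
Roots: G
Mark G: refs=B I, marked=G
Mark B: refs=I, marked=B G
Mark I: refs=null, marked=B G I
Unmarked (collected): A C D E F H J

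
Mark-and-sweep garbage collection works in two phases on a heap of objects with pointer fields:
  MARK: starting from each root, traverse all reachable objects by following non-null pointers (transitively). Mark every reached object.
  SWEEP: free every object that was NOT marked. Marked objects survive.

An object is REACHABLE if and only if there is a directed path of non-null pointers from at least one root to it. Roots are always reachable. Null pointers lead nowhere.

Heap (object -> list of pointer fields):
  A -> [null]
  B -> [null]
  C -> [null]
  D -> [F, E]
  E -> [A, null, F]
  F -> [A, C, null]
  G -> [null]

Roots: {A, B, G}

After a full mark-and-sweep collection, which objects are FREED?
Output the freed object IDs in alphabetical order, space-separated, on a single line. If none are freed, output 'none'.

Roots: A B G
Mark A: refs=null, marked=A
Mark B: refs=null, marked=A B
Mark G: refs=null, marked=A B G
Unmarked (collected): C D E F

Answer: C D E F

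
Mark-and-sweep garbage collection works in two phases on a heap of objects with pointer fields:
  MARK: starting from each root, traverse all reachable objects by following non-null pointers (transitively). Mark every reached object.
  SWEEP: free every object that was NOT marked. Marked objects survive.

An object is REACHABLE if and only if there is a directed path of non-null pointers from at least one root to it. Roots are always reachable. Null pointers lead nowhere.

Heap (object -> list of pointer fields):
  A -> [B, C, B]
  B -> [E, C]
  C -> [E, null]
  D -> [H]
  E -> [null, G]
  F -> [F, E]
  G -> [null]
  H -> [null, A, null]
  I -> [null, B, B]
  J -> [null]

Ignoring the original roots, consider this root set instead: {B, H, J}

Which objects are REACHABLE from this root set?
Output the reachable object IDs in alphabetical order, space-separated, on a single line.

Roots: B H J
Mark B: refs=E C, marked=B
Mark H: refs=null A null, marked=B H
Mark J: refs=null, marked=B H J
Mark E: refs=null G, marked=B E H J
Mark C: refs=E null, marked=B C E H J
Mark A: refs=B C B, marked=A B C E H J
Mark G: refs=null, marked=A B C E G H J
Unmarked (collected): D F I

Answer: A B C E G H J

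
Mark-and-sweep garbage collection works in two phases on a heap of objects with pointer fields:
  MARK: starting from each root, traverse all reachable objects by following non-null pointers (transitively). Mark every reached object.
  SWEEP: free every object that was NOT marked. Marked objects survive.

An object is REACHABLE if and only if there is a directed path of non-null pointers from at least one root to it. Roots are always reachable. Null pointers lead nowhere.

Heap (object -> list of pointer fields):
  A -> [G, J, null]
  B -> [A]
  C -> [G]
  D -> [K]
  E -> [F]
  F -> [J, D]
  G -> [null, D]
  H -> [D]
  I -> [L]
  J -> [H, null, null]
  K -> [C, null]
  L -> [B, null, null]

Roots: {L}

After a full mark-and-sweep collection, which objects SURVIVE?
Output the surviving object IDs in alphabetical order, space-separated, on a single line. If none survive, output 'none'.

Roots: L
Mark L: refs=B null null, marked=L
Mark B: refs=A, marked=B L
Mark A: refs=G J null, marked=A B L
Mark G: refs=null D, marked=A B G L
Mark J: refs=H null null, marked=A B G J L
Mark D: refs=K, marked=A B D G J L
Mark H: refs=D, marked=A B D G H J L
Mark K: refs=C null, marked=A B D G H J K L
Mark C: refs=G, marked=A B C D G H J K L
Unmarked (collected): E F I

Answer: A B C D G H J K L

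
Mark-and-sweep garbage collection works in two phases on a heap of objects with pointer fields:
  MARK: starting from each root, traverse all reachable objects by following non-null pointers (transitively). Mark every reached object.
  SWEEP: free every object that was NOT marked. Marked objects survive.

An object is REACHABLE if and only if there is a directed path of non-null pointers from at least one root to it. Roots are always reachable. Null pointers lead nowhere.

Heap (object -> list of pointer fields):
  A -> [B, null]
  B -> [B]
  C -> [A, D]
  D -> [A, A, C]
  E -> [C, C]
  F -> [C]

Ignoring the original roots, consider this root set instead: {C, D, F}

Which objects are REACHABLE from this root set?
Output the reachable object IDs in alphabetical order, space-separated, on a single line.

Roots: C D F
Mark C: refs=A D, marked=C
Mark D: refs=A A C, marked=C D
Mark F: refs=C, marked=C D F
Mark A: refs=B null, marked=A C D F
Mark B: refs=B, marked=A B C D F
Unmarked (collected): E

Answer: A B C D F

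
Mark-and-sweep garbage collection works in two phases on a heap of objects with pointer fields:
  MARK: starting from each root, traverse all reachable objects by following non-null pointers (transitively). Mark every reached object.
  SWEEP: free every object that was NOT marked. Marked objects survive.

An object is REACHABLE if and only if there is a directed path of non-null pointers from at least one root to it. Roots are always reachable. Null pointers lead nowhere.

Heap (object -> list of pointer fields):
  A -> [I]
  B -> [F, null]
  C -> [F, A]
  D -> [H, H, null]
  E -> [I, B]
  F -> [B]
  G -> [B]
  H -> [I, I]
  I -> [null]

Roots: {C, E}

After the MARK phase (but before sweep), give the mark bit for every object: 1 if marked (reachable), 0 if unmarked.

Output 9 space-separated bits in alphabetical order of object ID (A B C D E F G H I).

Answer: 1 1 1 0 1 1 0 0 1

Derivation:
Roots: C E
Mark C: refs=F A, marked=C
Mark E: refs=I B, marked=C E
Mark F: refs=B, marked=C E F
Mark A: refs=I, marked=A C E F
Mark I: refs=null, marked=A C E F I
Mark B: refs=F null, marked=A B C E F I
Unmarked (collected): D G H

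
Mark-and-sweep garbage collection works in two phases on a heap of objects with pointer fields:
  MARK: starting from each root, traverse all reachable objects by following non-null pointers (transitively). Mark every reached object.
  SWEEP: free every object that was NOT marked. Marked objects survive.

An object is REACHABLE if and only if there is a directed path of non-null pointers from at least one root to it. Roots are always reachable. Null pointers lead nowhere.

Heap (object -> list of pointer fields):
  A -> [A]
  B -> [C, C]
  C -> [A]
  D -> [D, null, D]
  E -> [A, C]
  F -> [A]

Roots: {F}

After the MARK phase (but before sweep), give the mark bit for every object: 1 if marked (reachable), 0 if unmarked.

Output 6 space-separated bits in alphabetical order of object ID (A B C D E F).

Answer: 1 0 0 0 0 1

Derivation:
Roots: F
Mark F: refs=A, marked=F
Mark A: refs=A, marked=A F
Unmarked (collected): B C D E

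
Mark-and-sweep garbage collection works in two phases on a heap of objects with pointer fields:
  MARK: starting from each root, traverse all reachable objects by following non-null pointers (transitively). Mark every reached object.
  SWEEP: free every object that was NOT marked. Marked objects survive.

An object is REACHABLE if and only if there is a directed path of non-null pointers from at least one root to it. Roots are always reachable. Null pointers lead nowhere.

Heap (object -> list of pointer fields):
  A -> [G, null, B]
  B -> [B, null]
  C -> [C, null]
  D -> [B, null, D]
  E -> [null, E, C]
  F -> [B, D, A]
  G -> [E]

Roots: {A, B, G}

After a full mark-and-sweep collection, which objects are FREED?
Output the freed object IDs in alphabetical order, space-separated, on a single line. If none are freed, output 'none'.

Answer: D F

Derivation:
Roots: A B G
Mark A: refs=G null B, marked=A
Mark B: refs=B null, marked=A B
Mark G: refs=E, marked=A B G
Mark E: refs=null E C, marked=A B E G
Mark C: refs=C null, marked=A B C E G
Unmarked (collected): D F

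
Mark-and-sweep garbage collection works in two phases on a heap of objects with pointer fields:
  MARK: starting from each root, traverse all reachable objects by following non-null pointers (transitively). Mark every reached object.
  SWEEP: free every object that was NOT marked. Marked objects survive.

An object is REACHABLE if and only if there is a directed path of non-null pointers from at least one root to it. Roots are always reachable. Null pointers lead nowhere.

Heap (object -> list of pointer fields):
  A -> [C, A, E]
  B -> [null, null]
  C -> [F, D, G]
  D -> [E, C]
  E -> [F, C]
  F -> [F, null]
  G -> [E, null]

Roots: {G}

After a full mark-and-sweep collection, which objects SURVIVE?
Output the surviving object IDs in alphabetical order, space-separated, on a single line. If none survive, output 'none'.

Answer: C D E F G

Derivation:
Roots: G
Mark G: refs=E null, marked=G
Mark E: refs=F C, marked=E G
Mark F: refs=F null, marked=E F G
Mark C: refs=F D G, marked=C E F G
Mark D: refs=E C, marked=C D E F G
Unmarked (collected): A B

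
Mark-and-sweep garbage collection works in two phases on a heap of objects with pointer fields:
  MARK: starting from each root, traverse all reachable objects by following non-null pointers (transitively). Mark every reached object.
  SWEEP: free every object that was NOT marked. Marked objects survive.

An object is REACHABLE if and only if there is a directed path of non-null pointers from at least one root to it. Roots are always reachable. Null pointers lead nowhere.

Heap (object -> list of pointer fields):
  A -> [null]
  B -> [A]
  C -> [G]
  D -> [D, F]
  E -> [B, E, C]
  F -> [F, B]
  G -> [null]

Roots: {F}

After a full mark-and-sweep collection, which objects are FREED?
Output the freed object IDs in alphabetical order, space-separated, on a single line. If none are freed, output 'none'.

Answer: C D E G

Derivation:
Roots: F
Mark F: refs=F B, marked=F
Mark B: refs=A, marked=B F
Mark A: refs=null, marked=A B F
Unmarked (collected): C D E G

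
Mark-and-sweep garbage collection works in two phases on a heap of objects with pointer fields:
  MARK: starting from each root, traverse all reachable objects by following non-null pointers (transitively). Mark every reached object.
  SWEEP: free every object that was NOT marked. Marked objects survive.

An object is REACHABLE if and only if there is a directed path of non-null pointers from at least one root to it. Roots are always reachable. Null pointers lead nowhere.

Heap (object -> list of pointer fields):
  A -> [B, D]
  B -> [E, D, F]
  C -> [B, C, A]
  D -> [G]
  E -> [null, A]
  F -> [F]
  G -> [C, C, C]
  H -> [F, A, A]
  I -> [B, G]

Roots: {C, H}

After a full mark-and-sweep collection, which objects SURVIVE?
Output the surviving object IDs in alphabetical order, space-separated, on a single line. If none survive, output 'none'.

Roots: C H
Mark C: refs=B C A, marked=C
Mark H: refs=F A A, marked=C H
Mark B: refs=E D F, marked=B C H
Mark A: refs=B D, marked=A B C H
Mark F: refs=F, marked=A B C F H
Mark E: refs=null A, marked=A B C E F H
Mark D: refs=G, marked=A B C D E F H
Mark G: refs=C C C, marked=A B C D E F G H
Unmarked (collected): I

Answer: A B C D E F G H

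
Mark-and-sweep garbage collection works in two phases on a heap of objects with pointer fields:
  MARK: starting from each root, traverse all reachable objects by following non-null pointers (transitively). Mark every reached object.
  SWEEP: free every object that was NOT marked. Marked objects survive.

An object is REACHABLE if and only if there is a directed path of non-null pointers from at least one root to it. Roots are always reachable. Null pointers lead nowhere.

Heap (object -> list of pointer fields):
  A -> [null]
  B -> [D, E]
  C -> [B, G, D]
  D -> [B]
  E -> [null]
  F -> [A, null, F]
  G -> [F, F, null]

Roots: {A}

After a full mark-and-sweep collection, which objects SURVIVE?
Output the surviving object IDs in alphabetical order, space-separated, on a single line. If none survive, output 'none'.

Roots: A
Mark A: refs=null, marked=A
Unmarked (collected): B C D E F G

Answer: A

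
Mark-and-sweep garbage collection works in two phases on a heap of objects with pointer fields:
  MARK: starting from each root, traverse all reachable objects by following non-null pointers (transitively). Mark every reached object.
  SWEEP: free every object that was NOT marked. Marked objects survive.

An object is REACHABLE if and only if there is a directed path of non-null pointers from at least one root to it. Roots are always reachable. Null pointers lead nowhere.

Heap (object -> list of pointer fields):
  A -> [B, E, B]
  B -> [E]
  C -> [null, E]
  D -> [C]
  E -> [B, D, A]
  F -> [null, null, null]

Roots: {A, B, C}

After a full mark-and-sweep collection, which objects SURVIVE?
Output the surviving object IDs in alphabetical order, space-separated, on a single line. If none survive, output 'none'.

Roots: A B C
Mark A: refs=B E B, marked=A
Mark B: refs=E, marked=A B
Mark C: refs=null E, marked=A B C
Mark E: refs=B D A, marked=A B C E
Mark D: refs=C, marked=A B C D E
Unmarked (collected): F

Answer: A B C D E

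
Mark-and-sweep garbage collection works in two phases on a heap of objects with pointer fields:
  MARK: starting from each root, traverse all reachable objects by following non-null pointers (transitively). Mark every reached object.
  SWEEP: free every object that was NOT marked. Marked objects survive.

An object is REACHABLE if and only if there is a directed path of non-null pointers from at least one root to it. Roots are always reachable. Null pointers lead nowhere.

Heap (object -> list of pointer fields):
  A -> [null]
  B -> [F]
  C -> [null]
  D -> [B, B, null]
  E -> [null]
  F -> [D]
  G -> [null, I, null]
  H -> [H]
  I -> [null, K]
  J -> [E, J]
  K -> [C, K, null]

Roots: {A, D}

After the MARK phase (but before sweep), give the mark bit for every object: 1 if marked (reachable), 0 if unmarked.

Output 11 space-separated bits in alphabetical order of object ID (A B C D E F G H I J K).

Answer: 1 1 0 1 0 1 0 0 0 0 0

Derivation:
Roots: A D
Mark A: refs=null, marked=A
Mark D: refs=B B null, marked=A D
Mark B: refs=F, marked=A B D
Mark F: refs=D, marked=A B D F
Unmarked (collected): C E G H I J K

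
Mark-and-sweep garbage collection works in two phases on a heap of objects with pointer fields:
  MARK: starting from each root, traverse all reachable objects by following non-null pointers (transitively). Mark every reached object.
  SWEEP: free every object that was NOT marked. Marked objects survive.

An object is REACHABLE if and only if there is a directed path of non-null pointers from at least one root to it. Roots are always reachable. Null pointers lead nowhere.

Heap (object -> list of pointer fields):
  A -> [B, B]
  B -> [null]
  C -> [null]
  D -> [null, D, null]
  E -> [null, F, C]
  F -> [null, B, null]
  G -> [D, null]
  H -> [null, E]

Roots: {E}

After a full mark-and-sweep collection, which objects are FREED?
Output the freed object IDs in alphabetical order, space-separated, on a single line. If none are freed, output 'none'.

Roots: E
Mark E: refs=null F C, marked=E
Mark F: refs=null B null, marked=E F
Mark C: refs=null, marked=C E F
Mark B: refs=null, marked=B C E F
Unmarked (collected): A D G H

Answer: A D G H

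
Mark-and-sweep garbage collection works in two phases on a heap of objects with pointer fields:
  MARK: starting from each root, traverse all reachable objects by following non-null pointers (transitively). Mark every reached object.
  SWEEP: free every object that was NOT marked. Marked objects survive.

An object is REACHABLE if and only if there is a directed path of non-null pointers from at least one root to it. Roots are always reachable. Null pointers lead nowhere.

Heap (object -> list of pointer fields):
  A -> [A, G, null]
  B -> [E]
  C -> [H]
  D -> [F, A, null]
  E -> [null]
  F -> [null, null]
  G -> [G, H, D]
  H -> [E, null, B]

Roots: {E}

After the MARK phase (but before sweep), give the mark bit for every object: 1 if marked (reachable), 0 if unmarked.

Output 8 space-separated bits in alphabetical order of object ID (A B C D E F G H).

Answer: 0 0 0 0 1 0 0 0

Derivation:
Roots: E
Mark E: refs=null, marked=E
Unmarked (collected): A B C D F G H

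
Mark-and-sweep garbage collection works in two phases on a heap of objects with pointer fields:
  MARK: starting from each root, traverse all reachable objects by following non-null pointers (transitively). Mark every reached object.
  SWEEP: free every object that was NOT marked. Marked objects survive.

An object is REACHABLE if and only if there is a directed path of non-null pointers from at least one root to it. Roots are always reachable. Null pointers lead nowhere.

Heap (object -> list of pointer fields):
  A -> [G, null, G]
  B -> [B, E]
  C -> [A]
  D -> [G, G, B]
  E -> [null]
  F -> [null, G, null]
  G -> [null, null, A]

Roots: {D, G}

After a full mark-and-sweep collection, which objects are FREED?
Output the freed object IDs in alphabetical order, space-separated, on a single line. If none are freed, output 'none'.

Answer: C F

Derivation:
Roots: D G
Mark D: refs=G G B, marked=D
Mark G: refs=null null A, marked=D G
Mark B: refs=B E, marked=B D G
Mark A: refs=G null G, marked=A B D G
Mark E: refs=null, marked=A B D E G
Unmarked (collected): C F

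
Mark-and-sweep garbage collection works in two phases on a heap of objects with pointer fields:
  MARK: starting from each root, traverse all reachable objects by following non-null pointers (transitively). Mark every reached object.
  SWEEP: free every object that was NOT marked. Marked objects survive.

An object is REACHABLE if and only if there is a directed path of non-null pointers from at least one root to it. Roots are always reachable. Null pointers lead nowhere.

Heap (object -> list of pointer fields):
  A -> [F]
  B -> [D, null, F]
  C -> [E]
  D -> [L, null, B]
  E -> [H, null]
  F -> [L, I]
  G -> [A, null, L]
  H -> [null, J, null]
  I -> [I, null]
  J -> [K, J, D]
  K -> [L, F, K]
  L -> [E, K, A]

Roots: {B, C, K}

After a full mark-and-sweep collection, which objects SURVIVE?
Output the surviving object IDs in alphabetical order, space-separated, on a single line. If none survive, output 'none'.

Roots: B C K
Mark B: refs=D null F, marked=B
Mark C: refs=E, marked=B C
Mark K: refs=L F K, marked=B C K
Mark D: refs=L null B, marked=B C D K
Mark F: refs=L I, marked=B C D F K
Mark E: refs=H null, marked=B C D E F K
Mark L: refs=E K A, marked=B C D E F K L
Mark I: refs=I null, marked=B C D E F I K L
Mark H: refs=null J null, marked=B C D E F H I K L
Mark A: refs=F, marked=A B C D E F H I K L
Mark J: refs=K J D, marked=A B C D E F H I J K L
Unmarked (collected): G

Answer: A B C D E F H I J K L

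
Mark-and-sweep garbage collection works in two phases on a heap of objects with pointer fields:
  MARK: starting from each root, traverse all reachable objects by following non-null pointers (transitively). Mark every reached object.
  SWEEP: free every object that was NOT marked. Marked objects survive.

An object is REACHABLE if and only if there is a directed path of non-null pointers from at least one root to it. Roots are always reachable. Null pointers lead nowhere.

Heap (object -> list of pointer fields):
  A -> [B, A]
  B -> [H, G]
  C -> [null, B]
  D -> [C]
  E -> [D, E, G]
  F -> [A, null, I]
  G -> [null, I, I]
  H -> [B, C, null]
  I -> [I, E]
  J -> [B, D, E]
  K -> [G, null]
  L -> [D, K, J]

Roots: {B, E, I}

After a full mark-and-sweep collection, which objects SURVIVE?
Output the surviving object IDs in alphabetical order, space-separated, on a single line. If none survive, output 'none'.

Answer: B C D E G H I

Derivation:
Roots: B E I
Mark B: refs=H G, marked=B
Mark E: refs=D E G, marked=B E
Mark I: refs=I E, marked=B E I
Mark H: refs=B C null, marked=B E H I
Mark G: refs=null I I, marked=B E G H I
Mark D: refs=C, marked=B D E G H I
Mark C: refs=null B, marked=B C D E G H I
Unmarked (collected): A F J K L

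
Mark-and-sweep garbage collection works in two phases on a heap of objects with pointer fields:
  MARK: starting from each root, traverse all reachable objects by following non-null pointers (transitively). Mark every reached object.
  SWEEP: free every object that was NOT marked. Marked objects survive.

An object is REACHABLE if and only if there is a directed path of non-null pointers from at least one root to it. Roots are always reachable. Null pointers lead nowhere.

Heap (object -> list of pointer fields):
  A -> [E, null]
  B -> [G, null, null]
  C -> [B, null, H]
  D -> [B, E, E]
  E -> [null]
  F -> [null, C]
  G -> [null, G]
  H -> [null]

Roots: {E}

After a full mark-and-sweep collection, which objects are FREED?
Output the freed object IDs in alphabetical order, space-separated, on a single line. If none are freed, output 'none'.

Roots: E
Mark E: refs=null, marked=E
Unmarked (collected): A B C D F G H

Answer: A B C D F G H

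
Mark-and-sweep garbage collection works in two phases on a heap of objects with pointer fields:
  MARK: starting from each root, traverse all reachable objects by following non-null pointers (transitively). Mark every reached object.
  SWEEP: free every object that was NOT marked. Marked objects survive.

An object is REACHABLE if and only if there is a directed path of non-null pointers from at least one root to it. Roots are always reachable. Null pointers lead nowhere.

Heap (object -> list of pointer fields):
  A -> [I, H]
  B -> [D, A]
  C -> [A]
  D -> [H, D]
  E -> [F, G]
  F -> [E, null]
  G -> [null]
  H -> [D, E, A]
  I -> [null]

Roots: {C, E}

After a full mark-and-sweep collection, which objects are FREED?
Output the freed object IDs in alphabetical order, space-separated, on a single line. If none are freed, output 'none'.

Roots: C E
Mark C: refs=A, marked=C
Mark E: refs=F G, marked=C E
Mark A: refs=I H, marked=A C E
Mark F: refs=E null, marked=A C E F
Mark G: refs=null, marked=A C E F G
Mark I: refs=null, marked=A C E F G I
Mark H: refs=D E A, marked=A C E F G H I
Mark D: refs=H D, marked=A C D E F G H I
Unmarked (collected): B

Answer: B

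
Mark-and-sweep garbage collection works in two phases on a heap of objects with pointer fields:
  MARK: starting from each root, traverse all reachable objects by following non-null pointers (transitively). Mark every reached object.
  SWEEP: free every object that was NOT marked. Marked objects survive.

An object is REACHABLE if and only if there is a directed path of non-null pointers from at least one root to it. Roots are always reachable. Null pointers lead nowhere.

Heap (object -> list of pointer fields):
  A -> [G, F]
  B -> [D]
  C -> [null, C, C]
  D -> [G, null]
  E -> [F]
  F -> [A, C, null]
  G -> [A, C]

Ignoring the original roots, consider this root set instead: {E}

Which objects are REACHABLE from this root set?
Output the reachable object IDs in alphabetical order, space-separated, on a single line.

Roots: E
Mark E: refs=F, marked=E
Mark F: refs=A C null, marked=E F
Mark A: refs=G F, marked=A E F
Mark C: refs=null C C, marked=A C E F
Mark G: refs=A C, marked=A C E F G
Unmarked (collected): B D

Answer: A C E F G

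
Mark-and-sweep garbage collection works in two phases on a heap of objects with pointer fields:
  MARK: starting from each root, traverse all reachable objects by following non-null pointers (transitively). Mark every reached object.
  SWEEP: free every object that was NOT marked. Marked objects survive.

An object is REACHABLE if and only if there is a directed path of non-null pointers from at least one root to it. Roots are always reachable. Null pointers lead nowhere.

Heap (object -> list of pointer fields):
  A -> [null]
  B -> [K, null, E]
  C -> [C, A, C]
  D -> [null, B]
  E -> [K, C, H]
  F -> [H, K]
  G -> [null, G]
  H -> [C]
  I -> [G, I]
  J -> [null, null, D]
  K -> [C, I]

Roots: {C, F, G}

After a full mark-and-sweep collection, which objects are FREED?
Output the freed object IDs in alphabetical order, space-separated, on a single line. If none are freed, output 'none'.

Answer: B D E J

Derivation:
Roots: C F G
Mark C: refs=C A C, marked=C
Mark F: refs=H K, marked=C F
Mark G: refs=null G, marked=C F G
Mark A: refs=null, marked=A C F G
Mark H: refs=C, marked=A C F G H
Mark K: refs=C I, marked=A C F G H K
Mark I: refs=G I, marked=A C F G H I K
Unmarked (collected): B D E J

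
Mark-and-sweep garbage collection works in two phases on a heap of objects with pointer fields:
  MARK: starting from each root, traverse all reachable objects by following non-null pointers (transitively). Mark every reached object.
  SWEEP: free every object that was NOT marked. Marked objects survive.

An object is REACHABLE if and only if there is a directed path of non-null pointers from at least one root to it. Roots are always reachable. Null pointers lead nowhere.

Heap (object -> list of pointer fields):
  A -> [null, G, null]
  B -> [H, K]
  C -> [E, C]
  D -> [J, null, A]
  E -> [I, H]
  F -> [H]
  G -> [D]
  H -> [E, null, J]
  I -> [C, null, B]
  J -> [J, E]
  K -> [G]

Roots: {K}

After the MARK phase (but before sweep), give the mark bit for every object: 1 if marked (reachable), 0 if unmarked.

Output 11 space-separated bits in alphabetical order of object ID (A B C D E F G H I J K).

Roots: K
Mark K: refs=G, marked=K
Mark G: refs=D, marked=G K
Mark D: refs=J null A, marked=D G K
Mark J: refs=J E, marked=D G J K
Mark A: refs=null G null, marked=A D G J K
Mark E: refs=I H, marked=A D E G J K
Mark I: refs=C null B, marked=A D E G I J K
Mark H: refs=E null J, marked=A D E G H I J K
Mark C: refs=E C, marked=A C D E G H I J K
Mark B: refs=H K, marked=A B C D E G H I J K
Unmarked (collected): F

Answer: 1 1 1 1 1 0 1 1 1 1 1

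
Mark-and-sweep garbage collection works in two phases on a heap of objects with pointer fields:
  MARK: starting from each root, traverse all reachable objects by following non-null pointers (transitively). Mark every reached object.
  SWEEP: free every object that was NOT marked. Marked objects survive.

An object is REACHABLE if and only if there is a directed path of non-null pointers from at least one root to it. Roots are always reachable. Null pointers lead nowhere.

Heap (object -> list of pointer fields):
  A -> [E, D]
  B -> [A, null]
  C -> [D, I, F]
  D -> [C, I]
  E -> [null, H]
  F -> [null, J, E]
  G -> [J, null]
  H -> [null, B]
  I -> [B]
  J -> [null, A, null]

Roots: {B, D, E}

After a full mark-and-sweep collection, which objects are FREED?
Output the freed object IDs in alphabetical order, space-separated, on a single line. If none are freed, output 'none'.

Answer: G

Derivation:
Roots: B D E
Mark B: refs=A null, marked=B
Mark D: refs=C I, marked=B D
Mark E: refs=null H, marked=B D E
Mark A: refs=E D, marked=A B D E
Mark C: refs=D I F, marked=A B C D E
Mark I: refs=B, marked=A B C D E I
Mark H: refs=null B, marked=A B C D E H I
Mark F: refs=null J E, marked=A B C D E F H I
Mark J: refs=null A null, marked=A B C D E F H I J
Unmarked (collected): G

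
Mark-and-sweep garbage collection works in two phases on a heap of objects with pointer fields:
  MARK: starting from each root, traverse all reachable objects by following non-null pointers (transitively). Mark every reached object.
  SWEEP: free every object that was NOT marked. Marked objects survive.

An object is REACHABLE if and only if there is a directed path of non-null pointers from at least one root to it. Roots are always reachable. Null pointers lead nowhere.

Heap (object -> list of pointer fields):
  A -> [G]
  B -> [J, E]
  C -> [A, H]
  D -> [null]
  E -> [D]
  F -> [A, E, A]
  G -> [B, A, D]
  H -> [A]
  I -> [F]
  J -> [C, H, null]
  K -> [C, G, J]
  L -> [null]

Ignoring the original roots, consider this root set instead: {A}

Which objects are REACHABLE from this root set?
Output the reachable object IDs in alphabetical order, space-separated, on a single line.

Answer: A B C D E G H J

Derivation:
Roots: A
Mark A: refs=G, marked=A
Mark G: refs=B A D, marked=A G
Mark B: refs=J E, marked=A B G
Mark D: refs=null, marked=A B D G
Mark J: refs=C H null, marked=A B D G J
Mark E: refs=D, marked=A B D E G J
Mark C: refs=A H, marked=A B C D E G J
Mark H: refs=A, marked=A B C D E G H J
Unmarked (collected): F I K L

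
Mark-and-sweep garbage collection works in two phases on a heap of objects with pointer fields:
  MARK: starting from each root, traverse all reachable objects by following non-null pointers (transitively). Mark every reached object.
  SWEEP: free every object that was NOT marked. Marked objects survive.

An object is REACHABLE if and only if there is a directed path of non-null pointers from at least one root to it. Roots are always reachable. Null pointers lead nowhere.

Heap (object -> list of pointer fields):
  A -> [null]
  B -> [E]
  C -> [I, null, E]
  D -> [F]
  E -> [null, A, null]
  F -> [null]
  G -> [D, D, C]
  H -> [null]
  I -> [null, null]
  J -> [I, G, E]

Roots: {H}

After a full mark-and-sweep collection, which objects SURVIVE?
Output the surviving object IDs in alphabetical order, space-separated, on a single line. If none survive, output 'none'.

Answer: H

Derivation:
Roots: H
Mark H: refs=null, marked=H
Unmarked (collected): A B C D E F G I J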